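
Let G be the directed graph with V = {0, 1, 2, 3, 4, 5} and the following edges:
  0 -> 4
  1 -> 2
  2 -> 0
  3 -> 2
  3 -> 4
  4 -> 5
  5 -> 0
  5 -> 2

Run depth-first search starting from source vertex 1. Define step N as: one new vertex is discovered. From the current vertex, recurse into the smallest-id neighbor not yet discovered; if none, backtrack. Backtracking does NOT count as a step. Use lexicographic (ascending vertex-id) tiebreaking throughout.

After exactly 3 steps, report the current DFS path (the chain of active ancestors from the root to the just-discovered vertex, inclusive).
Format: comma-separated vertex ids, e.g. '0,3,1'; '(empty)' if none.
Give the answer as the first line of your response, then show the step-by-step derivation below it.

1,2,0

step 1: discover 1; path=1; order=1
step 2: discover 2; path=1>2; order=1,2
step 3: discover 0; path=1>2>0; order=1,2,0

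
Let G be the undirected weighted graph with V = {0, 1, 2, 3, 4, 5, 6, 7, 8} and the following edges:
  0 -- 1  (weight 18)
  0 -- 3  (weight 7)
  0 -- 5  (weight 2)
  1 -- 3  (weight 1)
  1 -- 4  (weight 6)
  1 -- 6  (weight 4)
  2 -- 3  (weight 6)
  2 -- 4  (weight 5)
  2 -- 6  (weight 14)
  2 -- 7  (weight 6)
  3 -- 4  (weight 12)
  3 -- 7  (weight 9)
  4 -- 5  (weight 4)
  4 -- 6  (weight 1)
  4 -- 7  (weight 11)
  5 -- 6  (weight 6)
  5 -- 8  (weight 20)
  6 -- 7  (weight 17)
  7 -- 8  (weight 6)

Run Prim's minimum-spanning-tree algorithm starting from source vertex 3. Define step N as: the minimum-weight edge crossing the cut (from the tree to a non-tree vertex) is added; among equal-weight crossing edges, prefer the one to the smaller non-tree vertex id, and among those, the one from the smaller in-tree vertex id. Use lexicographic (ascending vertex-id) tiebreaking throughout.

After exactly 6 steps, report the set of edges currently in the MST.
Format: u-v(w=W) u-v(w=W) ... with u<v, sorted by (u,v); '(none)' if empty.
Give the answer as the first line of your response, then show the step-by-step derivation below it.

0-5(w=2) 1-3(w=1) 1-6(w=4) 2-4(w=5) 4-5(w=4) 4-6(w=1)

step 1: add edge 1-3 (w=1); MST = {1-3(w=1)}
step 2: add edge 1-6 (w=4); MST = {1-3(w=1) 1-6(w=4)}
step 3: add edge 4-6 (w=1); MST = {1-3(w=1) 1-6(w=4) 4-6(w=1)}
step 4: add edge 4-5 (w=4); MST = {1-3(w=1) 1-6(w=4) 4-5(w=4) 4-6(w=1)}
step 5: add edge 0-5 (w=2); MST = {0-5(w=2) 1-3(w=1) 1-6(w=4) 4-5(w=4) 4-6(w=1)}
step 6: add edge 2-4 (w=5); MST = {0-5(w=2) 1-3(w=1) 1-6(w=4) 2-4(w=5) 4-5(w=4) 4-6(w=1)}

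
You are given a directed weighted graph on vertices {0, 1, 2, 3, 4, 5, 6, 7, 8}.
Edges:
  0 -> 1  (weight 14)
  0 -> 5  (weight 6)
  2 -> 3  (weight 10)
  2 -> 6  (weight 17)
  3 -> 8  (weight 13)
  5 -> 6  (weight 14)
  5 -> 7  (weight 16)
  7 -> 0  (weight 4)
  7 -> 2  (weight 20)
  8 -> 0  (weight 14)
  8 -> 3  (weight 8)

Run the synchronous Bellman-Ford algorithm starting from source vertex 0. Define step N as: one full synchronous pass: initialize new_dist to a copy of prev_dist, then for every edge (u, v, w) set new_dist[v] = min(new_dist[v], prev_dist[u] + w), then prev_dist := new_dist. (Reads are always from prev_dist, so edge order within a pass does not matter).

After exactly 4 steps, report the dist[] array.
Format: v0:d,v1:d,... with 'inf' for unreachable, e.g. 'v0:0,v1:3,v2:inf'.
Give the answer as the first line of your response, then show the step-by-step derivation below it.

v0:0,v1:14,v2:42,v3:52,v4:inf,v5:6,v6:20,v7:22,v8:inf

step 1: dist = v0:0,v1:14,v2:inf,v3:inf,v4:inf,v5:6,v6:inf,v7:inf,v8:inf
step 2: dist = v0:0,v1:14,v2:inf,v3:inf,v4:inf,v5:6,v6:20,v7:22,v8:inf
step 3: dist = v0:0,v1:14,v2:42,v3:inf,v4:inf,v5:6,v6:20,v7:22,v8:inf
step 4: dist = v0:0,v1:14,v2:42,v3:52,v4:inf,v5:6,v6:20,v7:22,v8:inf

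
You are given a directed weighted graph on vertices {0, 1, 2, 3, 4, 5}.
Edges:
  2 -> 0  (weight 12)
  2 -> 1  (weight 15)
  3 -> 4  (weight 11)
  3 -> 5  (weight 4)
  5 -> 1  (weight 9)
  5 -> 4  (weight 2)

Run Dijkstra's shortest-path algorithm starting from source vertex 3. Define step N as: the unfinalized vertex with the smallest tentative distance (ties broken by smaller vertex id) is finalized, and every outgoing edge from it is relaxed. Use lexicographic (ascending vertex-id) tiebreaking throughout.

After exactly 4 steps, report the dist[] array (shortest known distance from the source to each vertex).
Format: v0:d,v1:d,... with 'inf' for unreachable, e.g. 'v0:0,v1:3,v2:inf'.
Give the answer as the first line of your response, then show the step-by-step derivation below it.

v0:inf,v1:13,v2:inf,v3:0,v4:6,v5:4

step 1: dist = v0:inf,v1:inf,v2:inf,v3:0,v4:11,v5:4
step 2: dist = v0:inf,v1:13,v2:inf,v3:0,v4:6,v5:4
step 3: dist = v0:inf,v1:13,v2:inf,v3:0,v4:6,v5:4
step 4: dist = v0:inf,v1:13,v2:inf,v3:0,v4:6,v5:4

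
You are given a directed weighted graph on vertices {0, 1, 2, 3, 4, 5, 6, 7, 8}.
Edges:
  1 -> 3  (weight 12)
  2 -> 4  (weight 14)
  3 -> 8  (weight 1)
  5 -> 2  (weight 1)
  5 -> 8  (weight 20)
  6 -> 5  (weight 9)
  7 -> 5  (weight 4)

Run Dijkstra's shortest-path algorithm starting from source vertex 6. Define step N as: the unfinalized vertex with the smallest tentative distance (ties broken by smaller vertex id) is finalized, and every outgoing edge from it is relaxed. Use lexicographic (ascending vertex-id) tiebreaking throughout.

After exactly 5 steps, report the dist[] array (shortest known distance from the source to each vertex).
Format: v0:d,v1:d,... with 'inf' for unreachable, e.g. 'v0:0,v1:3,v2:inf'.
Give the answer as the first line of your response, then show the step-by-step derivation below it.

v0:inf,v1:inf,v2:10,v3:inf,v4:24,v5:9,v6:0,v7:inf,v8:29

step 1: dist = v0:inf,v1:inf,v2:inf,v3:inf,v4:inf,v5:9,v6:0,v7:inf,v8:inf
step 2: dist = v0:inf,v1:inf,v2:10,v3:inf,v4:inf,v5:9,v6:0,v7:inf,v8:29
step 3: dist = v0:inf,v1:inf,v2:10,v3:inf,v4:24,v5:9,v6:0,v7:inf,v8:29
step 4: dist = v0:inf,v1:inf,v2:10,v3:inf,v4:24,v5:9,v6:0,v7:inf,v8:29
step 5: dist = v0:inf,v1:inf,v2:10,v3:inf,v4:24,v5:9,v6:0,v7:inf,v8:29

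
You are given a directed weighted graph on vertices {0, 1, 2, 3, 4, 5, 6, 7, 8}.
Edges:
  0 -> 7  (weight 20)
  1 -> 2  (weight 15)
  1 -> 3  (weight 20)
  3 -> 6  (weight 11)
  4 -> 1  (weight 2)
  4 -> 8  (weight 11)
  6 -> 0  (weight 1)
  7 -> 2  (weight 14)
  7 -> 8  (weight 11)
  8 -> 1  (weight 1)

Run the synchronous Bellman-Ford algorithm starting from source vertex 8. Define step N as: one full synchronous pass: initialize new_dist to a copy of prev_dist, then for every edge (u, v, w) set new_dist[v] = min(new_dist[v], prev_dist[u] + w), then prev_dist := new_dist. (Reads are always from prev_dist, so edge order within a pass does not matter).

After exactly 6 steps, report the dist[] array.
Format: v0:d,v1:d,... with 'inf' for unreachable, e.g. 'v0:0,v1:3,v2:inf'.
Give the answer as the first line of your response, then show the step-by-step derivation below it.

v0:33,v1:1,v2:16,v3:21,v4:inf,v5:inf,v6:32,v7:53,v8:0

step 1: dist = v0:inf,v1:1,v2:inf,v3:inf,v4:inf,v5:inf,v6:inf,v7:inf,v8:0
step 2: dist = v0:inf,v1:1,v2:16,v3:21,v4:inf,v5:inf,v6:inf,v7:inf,v8:0
step 3: dist = v0:inf,v1:1,v2:16,v3:21,v4:inf,v5:inf,v6:32,v7:inf,v8:0
step 4: dist = v0:33,v1:1,v2:16,v3:21,v4:inf,v5:inf,v6:32,v7:inf,v8:0
step 5: dist = v0:33,v1:1,v2:16,v3:21,v4:inf,v5:inf,v6:32,v7:53,v8:0
step 6: dist = v0:33,v1:1,v2:16,v3:21,v4:inf,v5:inf,v6:32,v7:53,v8:0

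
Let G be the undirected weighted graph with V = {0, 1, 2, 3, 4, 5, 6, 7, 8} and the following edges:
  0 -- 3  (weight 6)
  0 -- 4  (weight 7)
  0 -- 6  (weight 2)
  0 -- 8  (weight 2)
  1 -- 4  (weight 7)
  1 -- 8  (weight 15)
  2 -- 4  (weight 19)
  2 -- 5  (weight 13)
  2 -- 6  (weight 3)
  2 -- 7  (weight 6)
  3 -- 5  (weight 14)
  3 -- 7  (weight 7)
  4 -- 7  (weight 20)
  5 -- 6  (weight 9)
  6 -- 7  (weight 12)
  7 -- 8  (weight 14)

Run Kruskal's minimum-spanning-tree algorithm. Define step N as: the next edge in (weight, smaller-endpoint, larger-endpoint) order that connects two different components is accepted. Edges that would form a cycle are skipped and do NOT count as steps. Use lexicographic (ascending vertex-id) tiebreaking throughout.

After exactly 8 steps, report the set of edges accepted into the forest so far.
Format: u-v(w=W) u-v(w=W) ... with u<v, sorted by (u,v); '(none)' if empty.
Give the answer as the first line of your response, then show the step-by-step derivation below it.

0-3(w=6) 0-4(w=7) 0-6(w=2) 0-8(w=2) 1-4(w=7) 2-6(w=3) 2-7(w=6) 5-6(w=9)

step 1: add edge 0-6 (w=2); MST = {0-6(w=2)}
step 2: add edge 0-8 (w=2); MST = {0-6(w=2) 0-8(w=2)}
step 3: add edge 2-6 (w=3); MST = {0-6(w=2) 0-8(w=2) 2-6(w=3)}
step 4: add edge 0-3 (w=6); MST = {0-3(w=6) 0-6(w=2) 0-8(w=2) 2-6(w=3)}
step 5: add edge 2-7 (w=6); MST = {0-3(w=6) 0-6(w=2) 0-8(w=2) 2-6(w=3) 2-7(w=6)}
step 6: add edge 0-4 (w=7); MST = {0-3(w=6) 0-4(w=7) 0-6(w=2) 0-8(w=2) 2-6(w=3) 2-7(w=6)}
step 7: add edge 1-4 (w=7); MST = {0-3(w=6) 0-4(w=7) 0-6(w=2) 0-8(w=2) 1-4(w=7) 2-6(w=3) 2-7(w=6)}
step 8: add edge 5-6 (w=9); MST = {0-3(w=6) 0-4(w=7) 0-6(w=2) 0-8(w=2) 1-4(w=7) 2-6(w=3) 2-7(w=6) 5-6(w=9)}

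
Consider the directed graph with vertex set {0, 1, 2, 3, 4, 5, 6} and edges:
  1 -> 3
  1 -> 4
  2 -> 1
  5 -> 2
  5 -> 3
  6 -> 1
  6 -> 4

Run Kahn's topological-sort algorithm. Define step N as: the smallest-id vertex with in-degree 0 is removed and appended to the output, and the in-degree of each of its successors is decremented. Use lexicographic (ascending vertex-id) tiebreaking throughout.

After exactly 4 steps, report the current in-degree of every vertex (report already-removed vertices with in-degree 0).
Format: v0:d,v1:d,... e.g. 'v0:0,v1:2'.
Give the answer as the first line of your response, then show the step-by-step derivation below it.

v0:0,v1:0,v2:0,v3:1,v4:1,v5:0,v6:0

step 1: output 0; order=[0]; indeg=(0,2,1,2,2,0,0)
step 2: output 5; order=[0,5]; indeg=(0,2,0,1,2,0,0)
step 3: output 2; order=[0,5,2]; indeg=(0,1,0,1,2,0,0)
step 4: output 6; order=[0,5,2,6]; indeg=(0,0,0,1,1,0,0)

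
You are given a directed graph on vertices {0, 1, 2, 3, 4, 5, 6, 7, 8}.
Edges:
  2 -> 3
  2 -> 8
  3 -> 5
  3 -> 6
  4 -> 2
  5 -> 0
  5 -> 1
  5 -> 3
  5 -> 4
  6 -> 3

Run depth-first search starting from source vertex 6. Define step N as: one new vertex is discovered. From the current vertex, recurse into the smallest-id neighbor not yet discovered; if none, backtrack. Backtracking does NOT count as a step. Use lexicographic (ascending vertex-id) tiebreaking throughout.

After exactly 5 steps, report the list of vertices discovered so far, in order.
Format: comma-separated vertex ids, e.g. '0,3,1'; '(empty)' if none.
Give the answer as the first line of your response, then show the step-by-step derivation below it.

6,3,5,0,1

step 1: discover 6; path=6; order=6
step 2: discover 3; path=6>3; order=6,3
step 3: discover 5; path=6>3>5; order=6,3,5
step 4: discover 0; path=6>3>5>0; order=6,3,5,0
step 5: discover 1; path=6>3>5>1; order=6,3,5,0,1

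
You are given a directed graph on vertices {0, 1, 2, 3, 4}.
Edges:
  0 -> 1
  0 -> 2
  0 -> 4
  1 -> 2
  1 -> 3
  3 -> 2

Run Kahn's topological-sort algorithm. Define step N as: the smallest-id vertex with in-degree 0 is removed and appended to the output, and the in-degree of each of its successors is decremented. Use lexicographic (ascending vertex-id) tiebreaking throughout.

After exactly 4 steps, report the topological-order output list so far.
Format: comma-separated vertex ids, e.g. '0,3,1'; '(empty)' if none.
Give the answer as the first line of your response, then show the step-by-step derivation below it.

0,1,3,2

step 1: output 0; order=[0]; indeg=(0,0,2,1,0)
step 2: output 1; order=[0,1]; indeg=(0,0,1,0,0)
step 3: output 3; order=[0,1,3]; indeg=(0,0,0,0,0)
step 4: output 2; order=[0,1,3,2]; indeg=(0,0,0,0,0)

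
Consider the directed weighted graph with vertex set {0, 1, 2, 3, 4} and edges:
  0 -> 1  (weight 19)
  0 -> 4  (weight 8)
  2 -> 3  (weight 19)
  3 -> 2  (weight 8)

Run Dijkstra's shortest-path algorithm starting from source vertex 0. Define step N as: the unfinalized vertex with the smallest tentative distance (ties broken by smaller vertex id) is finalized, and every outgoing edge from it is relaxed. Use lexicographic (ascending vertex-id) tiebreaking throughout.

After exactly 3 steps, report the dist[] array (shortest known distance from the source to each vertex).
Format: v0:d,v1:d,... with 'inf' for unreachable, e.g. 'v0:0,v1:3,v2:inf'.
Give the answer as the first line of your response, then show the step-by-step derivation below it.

v0:0,v1:19,v2:inf,v3:inf,v4:8

step 1: dist = v0:0,v1:19,v2:inf,v3:inf,v4:8
step 2: dist = v0:0,v1:19,v2:inf,v3:inf,v4:8
step 3: dist = v0:0,v1:19,v2:inf,v3:inf,v4:8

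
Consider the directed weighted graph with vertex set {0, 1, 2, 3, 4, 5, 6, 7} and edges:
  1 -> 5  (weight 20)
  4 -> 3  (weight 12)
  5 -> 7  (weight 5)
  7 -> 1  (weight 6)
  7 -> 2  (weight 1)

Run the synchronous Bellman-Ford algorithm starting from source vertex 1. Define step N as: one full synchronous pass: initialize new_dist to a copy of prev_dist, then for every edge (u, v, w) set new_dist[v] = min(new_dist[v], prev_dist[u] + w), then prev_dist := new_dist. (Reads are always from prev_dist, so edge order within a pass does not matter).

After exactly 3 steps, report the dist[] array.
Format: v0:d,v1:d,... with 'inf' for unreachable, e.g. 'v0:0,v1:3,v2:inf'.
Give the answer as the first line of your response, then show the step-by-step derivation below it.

v0:inf,v1:0,v2:26,v3:inf,v4:inf,v5:20,v6:inf,v7:25

step 1: dist = v0:inf,v1:0,v2:inf,v3:inf,v4:inf,v5:20,v6:inf,v7:inf
step 2: dist = v0:inf,v1:0,v2:inf,v3:inf,v4:inf,v5:20,v6:inf,v7:25
step 3: dist = v0:inf,v1:0,v2:26,v3:inf,v4:inf,v5:20,v6:inf,v7:25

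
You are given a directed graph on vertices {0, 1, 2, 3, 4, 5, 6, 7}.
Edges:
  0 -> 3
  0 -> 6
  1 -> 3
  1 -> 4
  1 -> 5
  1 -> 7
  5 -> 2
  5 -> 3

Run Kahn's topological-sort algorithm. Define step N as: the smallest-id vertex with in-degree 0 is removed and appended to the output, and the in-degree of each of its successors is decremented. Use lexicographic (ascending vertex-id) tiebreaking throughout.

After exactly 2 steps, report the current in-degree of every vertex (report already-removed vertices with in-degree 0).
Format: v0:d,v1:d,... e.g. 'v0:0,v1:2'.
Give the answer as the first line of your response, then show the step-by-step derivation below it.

v0:0,v1:0,v2:1,v3:1,v4:0,v5:0,v6:0,v7:0

step 1: output 0; order=[0]; indeg=(0,0,1,2,1,1,0,1)
step 2: output 1; order=[0,1]; indeg=(0,0,1,1,0,0,0,0)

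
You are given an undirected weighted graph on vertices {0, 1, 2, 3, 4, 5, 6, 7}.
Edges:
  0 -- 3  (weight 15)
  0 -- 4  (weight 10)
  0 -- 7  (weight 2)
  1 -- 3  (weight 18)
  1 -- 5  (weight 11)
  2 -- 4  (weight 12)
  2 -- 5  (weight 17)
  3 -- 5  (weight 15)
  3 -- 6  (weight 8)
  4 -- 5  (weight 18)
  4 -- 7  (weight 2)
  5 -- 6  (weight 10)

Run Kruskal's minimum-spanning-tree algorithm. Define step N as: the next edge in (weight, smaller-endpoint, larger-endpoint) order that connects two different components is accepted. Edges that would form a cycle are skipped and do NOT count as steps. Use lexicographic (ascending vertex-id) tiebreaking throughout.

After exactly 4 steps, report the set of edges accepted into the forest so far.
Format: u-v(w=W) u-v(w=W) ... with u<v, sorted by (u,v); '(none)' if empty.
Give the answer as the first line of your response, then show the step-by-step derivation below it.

0-7(w=2) 3-6(w=8) 4-7(w=2) 5-6(w=10)

step 1: add edge 0-7 (w=2); MST = {0-7(w=2)}
step 2: add edge 4-7 (w=2); MST = {0-7(w=2) 4-7(w=2)}
step 3: add edge 3-6 (w=8); MST = {0-7(w=2) 3-6(w=8) 4-7(w=2)}
step 4: add edge 5-6 (w=10); MST = {0-7(w=2) 3-6(w=8) 4-7(w=2) 5-6(w=10)}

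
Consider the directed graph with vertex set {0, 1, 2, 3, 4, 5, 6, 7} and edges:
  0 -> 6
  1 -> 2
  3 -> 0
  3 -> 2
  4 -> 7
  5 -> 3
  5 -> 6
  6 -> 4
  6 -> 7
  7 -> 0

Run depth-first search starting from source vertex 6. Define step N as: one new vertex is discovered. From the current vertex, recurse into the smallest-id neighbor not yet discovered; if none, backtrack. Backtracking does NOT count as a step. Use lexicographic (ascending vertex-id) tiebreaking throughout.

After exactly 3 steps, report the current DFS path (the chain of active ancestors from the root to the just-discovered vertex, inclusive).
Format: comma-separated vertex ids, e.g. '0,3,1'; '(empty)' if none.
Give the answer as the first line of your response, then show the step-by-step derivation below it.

6,4,7

step 1: discover 6; path=6; order=6
step 2: discover 4; path=6>4; order=6,4
step 3: discover 7; path=6>4>7; order=6,4,7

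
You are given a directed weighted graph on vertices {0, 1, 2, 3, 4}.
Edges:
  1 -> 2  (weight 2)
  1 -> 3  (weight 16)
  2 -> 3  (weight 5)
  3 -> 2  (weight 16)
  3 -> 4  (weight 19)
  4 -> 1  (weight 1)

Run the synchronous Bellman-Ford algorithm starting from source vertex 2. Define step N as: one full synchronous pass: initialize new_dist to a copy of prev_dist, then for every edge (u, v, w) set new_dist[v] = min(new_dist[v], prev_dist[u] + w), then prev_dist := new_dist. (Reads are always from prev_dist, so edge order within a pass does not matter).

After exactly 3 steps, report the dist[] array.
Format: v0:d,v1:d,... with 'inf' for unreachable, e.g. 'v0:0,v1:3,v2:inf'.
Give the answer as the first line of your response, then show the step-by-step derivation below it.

v0:inf,v1:25,v2:0,v3:5,v4:24

step 1: dist = v0:inf,v1:inf,v2:0,v3:5,v4:inf
step 2: dist = v0:inf,v1:inf,v2:0,v3:5,v4:24
step 3: dist = v0:inf,v1:25,v2:0,v3:5,v4:24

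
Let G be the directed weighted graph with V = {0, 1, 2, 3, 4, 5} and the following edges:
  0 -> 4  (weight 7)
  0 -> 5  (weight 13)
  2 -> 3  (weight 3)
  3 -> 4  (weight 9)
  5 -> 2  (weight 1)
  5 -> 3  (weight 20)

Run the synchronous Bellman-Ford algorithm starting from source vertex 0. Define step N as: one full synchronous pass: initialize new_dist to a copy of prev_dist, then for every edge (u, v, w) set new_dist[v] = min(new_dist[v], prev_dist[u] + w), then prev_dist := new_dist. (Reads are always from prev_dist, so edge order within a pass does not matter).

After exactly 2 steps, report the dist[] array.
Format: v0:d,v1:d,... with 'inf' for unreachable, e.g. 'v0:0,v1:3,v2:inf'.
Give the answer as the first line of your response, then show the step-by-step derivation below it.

v0:0,v1:inf,v2:14,v3:33,v4:7,v5:13

step 1: dist = v0:0,v1:inf,v2:inf,v3:inf,v4:7,v5:13
step 2: dist = v0:0,v1:inf,v2:14,v3:33,v4:7,v5:13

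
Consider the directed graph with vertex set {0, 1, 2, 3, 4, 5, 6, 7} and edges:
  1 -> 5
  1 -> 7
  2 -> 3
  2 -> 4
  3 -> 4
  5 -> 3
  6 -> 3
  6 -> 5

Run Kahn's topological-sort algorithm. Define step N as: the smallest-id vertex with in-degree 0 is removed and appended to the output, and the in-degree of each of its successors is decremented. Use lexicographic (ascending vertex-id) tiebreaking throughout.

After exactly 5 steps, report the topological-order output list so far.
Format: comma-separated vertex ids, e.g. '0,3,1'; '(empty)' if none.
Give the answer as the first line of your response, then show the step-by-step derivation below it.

0,1,2,6,5

step 1: output 0; order=[0]; indeg=(0,0,0,3,2,2,0,1)
step 2: output 1; order=[0,1]; indeg=(0,0,0,3,2,1,0,0)
step 3: output 2; order=[0,1,2]; indeg=(0,0,0,2,1,1,0,0)
step 4: output 6; order=[0,1,2,6]; indeg=(0,0,0,1,1,0,0,0)
step 5: output 5; order=[0,1,2,6,5]; indeg=(0,0,0,0,1,0,0,0)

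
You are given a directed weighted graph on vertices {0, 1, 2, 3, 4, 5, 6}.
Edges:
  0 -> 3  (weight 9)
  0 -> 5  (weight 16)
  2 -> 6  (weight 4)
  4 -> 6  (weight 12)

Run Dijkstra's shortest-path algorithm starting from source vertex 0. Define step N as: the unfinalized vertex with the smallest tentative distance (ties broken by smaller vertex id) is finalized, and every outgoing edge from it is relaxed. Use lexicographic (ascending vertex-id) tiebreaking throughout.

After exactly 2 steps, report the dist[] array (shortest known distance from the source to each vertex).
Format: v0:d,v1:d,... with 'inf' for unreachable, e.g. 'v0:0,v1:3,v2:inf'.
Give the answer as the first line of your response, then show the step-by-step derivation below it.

v0:0,v1:inf,v2:inf,v3:9,v4:inf,v5:16,v6:inf

step 1: dist = v0:0,v1:inf,v2:inf,v3:9,v4:inf,v5:16,v6:inf
step 2: dist = v0:0,v1:inf,v2:inf,v3:9,v4:inf,v5:16,v6:inf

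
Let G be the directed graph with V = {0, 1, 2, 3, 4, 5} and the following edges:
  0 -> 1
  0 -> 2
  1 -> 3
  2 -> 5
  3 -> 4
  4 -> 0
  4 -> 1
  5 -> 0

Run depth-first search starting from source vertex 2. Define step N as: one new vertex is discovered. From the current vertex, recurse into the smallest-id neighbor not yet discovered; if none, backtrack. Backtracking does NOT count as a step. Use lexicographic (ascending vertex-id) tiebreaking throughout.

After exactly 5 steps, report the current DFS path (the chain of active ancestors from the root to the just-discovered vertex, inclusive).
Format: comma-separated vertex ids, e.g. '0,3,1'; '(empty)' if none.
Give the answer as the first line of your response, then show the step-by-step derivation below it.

2,5,0,1,3

step 1: discover 2; path=2; order=2
step 2: discover 5; path=2>5; order=2,5
step 3: discover 0; path=2>5>0; order=2,5,0
step 4: discover 1; path=2>5>0>1; order=2,5,0,1
step 5: discover 3; path=2>5>0>1>3; order=2,5,0,1,3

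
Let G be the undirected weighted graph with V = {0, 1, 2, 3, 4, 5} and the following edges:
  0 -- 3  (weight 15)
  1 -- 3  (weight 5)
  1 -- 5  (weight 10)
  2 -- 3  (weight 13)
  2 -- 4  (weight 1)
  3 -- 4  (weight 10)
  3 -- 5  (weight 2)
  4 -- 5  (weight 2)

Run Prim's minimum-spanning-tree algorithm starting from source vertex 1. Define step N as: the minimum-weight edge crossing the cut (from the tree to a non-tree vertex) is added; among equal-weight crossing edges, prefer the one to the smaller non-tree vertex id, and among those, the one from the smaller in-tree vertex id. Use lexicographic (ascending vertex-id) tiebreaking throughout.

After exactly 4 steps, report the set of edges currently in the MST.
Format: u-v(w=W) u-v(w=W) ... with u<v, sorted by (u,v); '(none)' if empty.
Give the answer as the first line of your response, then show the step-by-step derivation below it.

1-3(w=5) 2-4(w=1) 3-5(w=2) 4-5(w=2)

step 1: add edge 1-3 (w=5); MST = {1-3(w=5)}
step 2: add edge 3-5 (w=2); MST = {1-3(w=5) 3-5(w=2)}
step 3: add edge 4-5 (w=2); MST = {1-3(w=5) 3-5(w=2) 4-5(w=2)}
step 4: add edge 2-4 (w=1); MST = {1-3(w=5) 2-4(w=1) 3-5(w=2) 4-5(w=2)}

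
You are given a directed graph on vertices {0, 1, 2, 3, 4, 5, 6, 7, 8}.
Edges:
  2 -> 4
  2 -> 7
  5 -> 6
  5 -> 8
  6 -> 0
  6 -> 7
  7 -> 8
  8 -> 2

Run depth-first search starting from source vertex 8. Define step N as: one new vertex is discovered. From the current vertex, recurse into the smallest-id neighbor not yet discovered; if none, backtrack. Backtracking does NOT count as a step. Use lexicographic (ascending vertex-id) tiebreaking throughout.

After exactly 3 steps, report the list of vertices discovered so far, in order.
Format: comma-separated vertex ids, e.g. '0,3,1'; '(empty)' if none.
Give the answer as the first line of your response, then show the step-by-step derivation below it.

8,2,4

step 1: discover 8; path=8; order=8
step 2: discover 2; path=8>2; order=8,2
step 3: discover 4; path=8>2>4; order=8,2,4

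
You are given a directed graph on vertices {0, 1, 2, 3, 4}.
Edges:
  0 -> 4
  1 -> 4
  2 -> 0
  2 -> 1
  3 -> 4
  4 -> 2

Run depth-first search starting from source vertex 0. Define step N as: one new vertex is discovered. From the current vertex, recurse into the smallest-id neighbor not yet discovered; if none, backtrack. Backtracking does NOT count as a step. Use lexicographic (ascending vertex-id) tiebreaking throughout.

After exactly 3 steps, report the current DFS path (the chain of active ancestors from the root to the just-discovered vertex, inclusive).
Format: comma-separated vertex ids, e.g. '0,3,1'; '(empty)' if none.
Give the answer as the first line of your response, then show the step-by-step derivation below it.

0,4,2

step 1: discover 0; path=0; order=0
step 2: discover 4; path=0>4; order=0,4
step 3: discover 2; path=0>4>2; order=0,4,2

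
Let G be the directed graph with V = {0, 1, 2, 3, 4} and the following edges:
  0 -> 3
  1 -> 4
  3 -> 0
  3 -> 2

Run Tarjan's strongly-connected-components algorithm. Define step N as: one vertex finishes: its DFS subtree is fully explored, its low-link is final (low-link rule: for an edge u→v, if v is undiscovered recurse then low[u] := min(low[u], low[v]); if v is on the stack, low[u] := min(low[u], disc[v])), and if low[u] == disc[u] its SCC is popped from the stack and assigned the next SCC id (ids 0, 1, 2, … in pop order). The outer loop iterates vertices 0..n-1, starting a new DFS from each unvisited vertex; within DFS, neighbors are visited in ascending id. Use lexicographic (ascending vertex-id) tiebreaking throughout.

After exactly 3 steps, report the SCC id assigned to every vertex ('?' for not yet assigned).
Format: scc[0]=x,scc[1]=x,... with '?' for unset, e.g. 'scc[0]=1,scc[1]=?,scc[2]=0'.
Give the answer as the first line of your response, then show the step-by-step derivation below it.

scc[0]=1,scc[1]=?,scc[2]=0,scc[3]=1,scc[4]=?

step 1: low=(low[0]=0,low[1]=?,low[2]=2,low[3]=0,low[4]=?); scc=(scc[0]=?,scc[1]=?,scc[2]=0,scc[3]=?,scc[4]=?)
step 2: low=(low[0]=0,low[1]=?,low[2]=2,low[3]=0,low[4]=?); scc=(scc[0]=?,scc[1]=?,scc[2]=0,scc[3]=?,scc[4]=?)
step 3: low=(low[0]=0,low[1]=?,low[2]=2,low[3]=0,low[4]=?); scc=(scc[0]=1,scc[1]=?,scc[2]=0,scc[3]=1,scc[4]=?)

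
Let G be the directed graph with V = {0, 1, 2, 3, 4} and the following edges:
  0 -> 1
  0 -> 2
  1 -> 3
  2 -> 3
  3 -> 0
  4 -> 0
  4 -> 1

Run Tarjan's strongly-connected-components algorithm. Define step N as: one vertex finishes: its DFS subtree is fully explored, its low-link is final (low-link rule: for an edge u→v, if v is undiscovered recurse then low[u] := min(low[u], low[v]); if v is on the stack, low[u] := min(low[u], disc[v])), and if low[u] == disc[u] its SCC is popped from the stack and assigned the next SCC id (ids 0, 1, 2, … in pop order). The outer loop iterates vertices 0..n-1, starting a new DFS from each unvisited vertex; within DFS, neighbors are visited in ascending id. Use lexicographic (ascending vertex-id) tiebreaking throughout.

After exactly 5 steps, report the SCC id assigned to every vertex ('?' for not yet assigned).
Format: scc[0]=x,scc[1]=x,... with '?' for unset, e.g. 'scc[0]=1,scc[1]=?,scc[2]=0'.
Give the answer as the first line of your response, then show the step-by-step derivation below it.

scc[0]=0,scc[1]=0,scc[2]=0,scc[3]=0,scc[4]=1

step 1: low=(low[0]=0,low[1]=1,low[2]=?,low[3]=0,low[4]=?); scc=(scc[0]=?,scc[1]=?,scc[2]=?,scc[3]=?,scc[4]=?)
step 2: low=(low[0]=0,low[1]=0,low[2]=?,low[3]=0,low[4]=?); scc=(scc[0]=?,scc[1]=?,scc[2]=?,scc[3]=?,scc[4]=?)
step 3: low=(low[0]=0,low[1]=0,low[2]=2,low[3]=0,low[4]=?); scc=(scc[0]=?,scc[1]=?,scc[2]=?,scc[3]=?,scc[4]=?)
step 4: low=(low[0]=0,low[1]=0,low[2]=2,low[3]=0,low[4]=?); scc=(scc[0]=0,scc[1]=0,scc[2]=0,scc[3]=0,scc[4]=?)
step 5: low=(low[0]=0,low[1]=0,low[2]=2,low[3]=0,low[4]=4); scc=(scc[0]=0,scc[1]=0,scc[2]=0,scc[3]=0,scc[4]=1)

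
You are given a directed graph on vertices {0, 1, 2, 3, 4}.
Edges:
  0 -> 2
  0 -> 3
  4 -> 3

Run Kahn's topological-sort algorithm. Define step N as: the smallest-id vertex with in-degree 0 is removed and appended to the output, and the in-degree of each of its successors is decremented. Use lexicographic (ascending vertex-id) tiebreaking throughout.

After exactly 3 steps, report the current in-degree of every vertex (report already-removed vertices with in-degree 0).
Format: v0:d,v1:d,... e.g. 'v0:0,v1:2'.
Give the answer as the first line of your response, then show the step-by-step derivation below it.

v0:0,v1:0,v2:0,v3:1,v4:0

step 1: output 0; order=[0]; indeg=(0,0,0,1,0)
step 2: output 1; order=[0,1]; indeg=(0,0,0,1,0)
step 3: output 2; order=[0,1,2]; indeg=(0,0,0,1,0)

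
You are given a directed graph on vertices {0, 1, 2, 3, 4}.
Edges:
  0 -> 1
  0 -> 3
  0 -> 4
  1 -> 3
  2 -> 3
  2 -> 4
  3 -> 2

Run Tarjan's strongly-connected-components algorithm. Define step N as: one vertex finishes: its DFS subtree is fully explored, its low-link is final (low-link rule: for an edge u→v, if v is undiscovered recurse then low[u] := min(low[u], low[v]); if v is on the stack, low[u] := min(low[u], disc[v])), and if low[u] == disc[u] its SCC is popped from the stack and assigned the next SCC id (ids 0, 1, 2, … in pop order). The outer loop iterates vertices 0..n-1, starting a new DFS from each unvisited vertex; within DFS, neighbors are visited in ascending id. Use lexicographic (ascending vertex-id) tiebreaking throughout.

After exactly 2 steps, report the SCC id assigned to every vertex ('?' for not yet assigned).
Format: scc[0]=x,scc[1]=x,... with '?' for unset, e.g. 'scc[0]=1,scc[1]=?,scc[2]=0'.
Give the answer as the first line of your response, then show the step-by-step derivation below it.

scc[0]=?,scc[1]=?,scc[2]=?,scc[3]=?,scc[4]=0

step 1: low=(low[0]=0,low[1]=1,low[2]=2,low[3]=2,low[4]=4); scc=(scc[0]=?,scc[1]=?,scc[2]=?,scc[3]=?,scc[4]=0)
step 2: low=(low[0]=0,low[1]=1,low[2]=2,low[3]=2,low[4]=4); scc=(scc[0]=?,scc[1]=?,scc[2]=?,scc[3]=?,scc[4]=0)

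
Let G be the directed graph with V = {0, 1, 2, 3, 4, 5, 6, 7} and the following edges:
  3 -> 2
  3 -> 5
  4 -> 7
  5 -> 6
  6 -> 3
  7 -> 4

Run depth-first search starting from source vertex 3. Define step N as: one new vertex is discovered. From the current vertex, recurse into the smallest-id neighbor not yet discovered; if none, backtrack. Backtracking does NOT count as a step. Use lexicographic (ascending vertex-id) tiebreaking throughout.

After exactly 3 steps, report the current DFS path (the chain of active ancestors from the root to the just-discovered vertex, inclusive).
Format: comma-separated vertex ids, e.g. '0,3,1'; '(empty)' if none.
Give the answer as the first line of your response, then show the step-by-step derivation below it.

3,5

step 1: discover 3; path=3; order=3
step 2: discover 2; path=3>2; order=3,2
step 3: discover 5; path=3>5; order=3,2,5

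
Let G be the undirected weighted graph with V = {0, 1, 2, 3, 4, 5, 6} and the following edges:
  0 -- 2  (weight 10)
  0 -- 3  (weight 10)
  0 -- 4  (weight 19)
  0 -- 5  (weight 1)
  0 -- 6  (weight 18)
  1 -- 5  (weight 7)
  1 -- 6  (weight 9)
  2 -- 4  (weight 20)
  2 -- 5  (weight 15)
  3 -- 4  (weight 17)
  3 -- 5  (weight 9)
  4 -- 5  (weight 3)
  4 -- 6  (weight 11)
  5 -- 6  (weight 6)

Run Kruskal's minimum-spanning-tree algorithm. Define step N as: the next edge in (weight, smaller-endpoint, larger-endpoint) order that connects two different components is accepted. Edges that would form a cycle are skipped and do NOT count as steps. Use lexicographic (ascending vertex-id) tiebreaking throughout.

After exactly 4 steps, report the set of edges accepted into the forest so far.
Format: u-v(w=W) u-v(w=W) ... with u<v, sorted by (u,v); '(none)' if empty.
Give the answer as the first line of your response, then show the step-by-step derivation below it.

0-5(w=1) 1-5(w=7) 4-5(w=3) 5-6(w=6)

step 1: add edge 0-5 (w=1); MST = {0-5(w=1)}
step 2: add edge 4-5 (w=3); MST = {0-5(w=1) 4-5(w=3)}
step 3: add edge 5-6 (w=6); MST = {0-5(w=1) 4-5(w=3) 5-6(w=6)}
step 4: add edge 1-5 (w=7); MST = {0-5(w=1) 1-5(w=7) 4-5(w=3) 5-6(w=6)}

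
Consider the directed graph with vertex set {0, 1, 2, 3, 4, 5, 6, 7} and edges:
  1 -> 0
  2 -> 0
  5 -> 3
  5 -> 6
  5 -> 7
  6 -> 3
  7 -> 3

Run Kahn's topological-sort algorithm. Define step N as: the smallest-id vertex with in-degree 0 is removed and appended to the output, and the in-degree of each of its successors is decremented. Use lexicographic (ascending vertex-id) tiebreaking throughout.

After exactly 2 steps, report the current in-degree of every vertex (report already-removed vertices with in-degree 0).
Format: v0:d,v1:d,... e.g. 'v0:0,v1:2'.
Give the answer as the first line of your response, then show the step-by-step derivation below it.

v0:0,v1:0,v2:0,v3:3,v4:0,v5:0,v6:1,v7:1

step 1: output 1; order=[1]; indeg=(1,0,0,3,0,0,1,1)
step 2: output 2; order=[1,2]; indeg=(0,0,0,3,0,0,1,1)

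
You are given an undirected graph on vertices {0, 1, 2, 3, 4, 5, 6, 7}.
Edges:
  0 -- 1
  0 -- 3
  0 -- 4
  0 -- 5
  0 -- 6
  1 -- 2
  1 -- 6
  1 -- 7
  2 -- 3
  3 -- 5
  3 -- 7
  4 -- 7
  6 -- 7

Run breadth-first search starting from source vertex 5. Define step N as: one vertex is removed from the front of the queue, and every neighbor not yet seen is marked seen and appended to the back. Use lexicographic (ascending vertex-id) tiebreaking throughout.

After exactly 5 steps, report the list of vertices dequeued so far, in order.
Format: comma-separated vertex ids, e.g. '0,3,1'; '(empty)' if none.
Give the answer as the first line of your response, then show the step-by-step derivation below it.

5,0,3,1,4

step 1: dequeue 5; queue=[0,3]; order=5
step 2: dequeue 0; queue=[3,1,4,6]; order=5,0
step 3: dequeue 3; queue=[1,4,6,2,7]; order=5,0,3
step 4: dequeue 1; queue=[4,6,2,7]; order=5,0,3,1
step 5: dequeue 4; queue=[6,2,7]; order=5,0,3,1,4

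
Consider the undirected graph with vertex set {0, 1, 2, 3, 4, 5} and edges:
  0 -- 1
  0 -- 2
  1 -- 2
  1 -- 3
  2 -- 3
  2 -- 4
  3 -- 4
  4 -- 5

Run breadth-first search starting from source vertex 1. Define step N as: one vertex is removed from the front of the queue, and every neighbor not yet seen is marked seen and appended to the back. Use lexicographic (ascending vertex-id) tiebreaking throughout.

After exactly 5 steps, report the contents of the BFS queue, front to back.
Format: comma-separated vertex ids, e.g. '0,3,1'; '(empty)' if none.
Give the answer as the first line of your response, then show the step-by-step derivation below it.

5

step 1: dequeue 1; queue=[0,2,3]; order=1
step 2: dequeue 0; queue=[2,3]; order=1,0
step 3: dequeue 2; queue=[3,4]; order=1,0,2
step 4: dequeue 3; queue=[4]; order=1,0,2,3
step 5: dequeue 4; queue=[5]; order=1,0,2,3,4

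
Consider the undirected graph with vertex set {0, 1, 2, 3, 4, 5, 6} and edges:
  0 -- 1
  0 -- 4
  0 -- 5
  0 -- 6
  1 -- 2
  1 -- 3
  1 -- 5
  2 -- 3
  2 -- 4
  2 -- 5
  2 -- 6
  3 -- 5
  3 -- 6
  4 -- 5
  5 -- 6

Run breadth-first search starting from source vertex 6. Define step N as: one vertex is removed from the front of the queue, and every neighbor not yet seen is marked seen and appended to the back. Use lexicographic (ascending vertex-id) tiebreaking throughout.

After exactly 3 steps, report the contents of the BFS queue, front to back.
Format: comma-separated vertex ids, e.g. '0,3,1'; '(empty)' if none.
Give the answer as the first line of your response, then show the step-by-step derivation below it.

3,5,1,4

step 1: dequeue 6; queue=[0,2,3,5]; order=6
step 2: dequeue 0; queue=[2,3,5,1,4]; order=6,0
step 3: dequeue 2; queue=[3,5,1,4]; order=6,0,2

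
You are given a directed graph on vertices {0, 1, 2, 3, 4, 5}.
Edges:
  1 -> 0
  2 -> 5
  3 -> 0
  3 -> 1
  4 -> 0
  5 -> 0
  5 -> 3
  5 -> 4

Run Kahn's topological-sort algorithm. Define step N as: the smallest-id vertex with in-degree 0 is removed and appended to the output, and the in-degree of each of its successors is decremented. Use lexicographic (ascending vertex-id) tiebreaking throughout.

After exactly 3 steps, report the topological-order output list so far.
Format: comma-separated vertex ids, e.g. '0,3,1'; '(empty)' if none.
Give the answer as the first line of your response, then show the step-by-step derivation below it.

2,5,3

step 1: output 2; order=[2]; indeg=(4,1,0,1,1,0)
step 2: output 5; order=[2,5]; indeg=(3,1,0,0,0,0)
step 3: output 3; order=[2,5,3]; indeg=(2,0,0,0,0,0)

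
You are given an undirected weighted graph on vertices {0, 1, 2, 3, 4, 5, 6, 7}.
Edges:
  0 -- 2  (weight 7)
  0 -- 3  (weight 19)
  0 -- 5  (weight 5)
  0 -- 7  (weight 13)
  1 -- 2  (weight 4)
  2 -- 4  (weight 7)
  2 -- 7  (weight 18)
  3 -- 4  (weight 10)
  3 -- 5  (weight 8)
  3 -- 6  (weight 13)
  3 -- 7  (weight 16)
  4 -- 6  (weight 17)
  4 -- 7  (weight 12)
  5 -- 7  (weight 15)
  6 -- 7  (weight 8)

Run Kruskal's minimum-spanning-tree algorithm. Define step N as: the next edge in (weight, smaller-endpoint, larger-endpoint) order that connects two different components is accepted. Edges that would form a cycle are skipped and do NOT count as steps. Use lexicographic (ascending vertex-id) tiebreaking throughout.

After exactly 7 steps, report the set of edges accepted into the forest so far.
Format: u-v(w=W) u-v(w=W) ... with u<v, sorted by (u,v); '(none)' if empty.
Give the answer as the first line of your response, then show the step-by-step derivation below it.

0-2(w=7) 0-5(w=5) 1-2(w=4) 2-4(w=7) 3-5(w=8) 4-7(w=12) 6-7(w=8)

step 1: add edge 1-2 (w=4); MST = {1-2(w=4)}
step 2: add edge 0-5 (w=5); MST = {0-5(w=5) 1-2(w=4)}
step 3: add edge 0-2 (w=7); MST = {0-2(w=7) 0-5(w=5) 1-2(w=4)}
step 4: add edge 2-4 (w=7); MST = {0-2(w=7) 0-5(w=5) 1-2(w=4) 2-4(w=7)}
step 5: add edge 3-5 (w=8); MST = {0-2(w=7) 0-5(w=5) 1-2(w=4) 2-4(w=7) 3-5(w=8)}
step 6: add edge 6-7 (w=8); MST = {0-2(w=7) 0-5(w=5) 1-2(w=4) 2-4(w=7) 3-5(w=8) 6-7(w=8)}
step 7: add edge 4-7 (w=12); MST = {0-2(w=7) 0-5(w=5) 1-2(w=4) 2-4(w=7) 3-5(w=8) 4-7(w=12) 6-7(w=8)}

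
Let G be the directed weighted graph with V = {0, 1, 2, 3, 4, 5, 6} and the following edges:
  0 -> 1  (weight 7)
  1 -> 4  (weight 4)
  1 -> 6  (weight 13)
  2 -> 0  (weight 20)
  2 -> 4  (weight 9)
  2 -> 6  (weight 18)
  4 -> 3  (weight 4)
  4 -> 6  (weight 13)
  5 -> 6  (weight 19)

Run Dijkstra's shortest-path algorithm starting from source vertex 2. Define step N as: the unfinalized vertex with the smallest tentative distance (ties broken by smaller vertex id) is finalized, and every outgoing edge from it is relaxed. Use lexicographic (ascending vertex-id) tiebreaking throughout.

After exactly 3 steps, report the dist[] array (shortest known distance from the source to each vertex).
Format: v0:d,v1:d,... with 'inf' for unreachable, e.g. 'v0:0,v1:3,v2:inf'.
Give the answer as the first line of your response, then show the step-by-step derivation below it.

v0:20,v1:inf,v2:0,v3:13,v4:9,v5:inf,v6:18

step 1: dist = v0:20,v1:inf,v2:0,v3:inf,v4:9,v5:inf,v6:18
step 2: dist = v0:20,v1:inf,v2:0,v3:13,v4:9,v5:inf,v6:18
step 3: dist = v0:20,v1:inf,v2:0,v3:13,v4:9,v5:inf,v6:18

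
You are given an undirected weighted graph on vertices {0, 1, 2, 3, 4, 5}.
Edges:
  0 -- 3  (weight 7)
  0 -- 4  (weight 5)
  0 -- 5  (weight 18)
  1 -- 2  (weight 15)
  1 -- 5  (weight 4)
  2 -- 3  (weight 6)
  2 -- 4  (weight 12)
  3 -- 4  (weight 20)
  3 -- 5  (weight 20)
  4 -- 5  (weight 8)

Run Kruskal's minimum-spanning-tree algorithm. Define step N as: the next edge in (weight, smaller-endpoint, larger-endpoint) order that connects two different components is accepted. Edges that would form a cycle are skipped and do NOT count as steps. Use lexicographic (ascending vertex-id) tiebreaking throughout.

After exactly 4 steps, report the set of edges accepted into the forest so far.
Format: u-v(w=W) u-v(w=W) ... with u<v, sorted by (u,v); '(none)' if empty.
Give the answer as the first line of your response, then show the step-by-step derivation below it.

0-3(w=7) 0-4(w=5) 1-5(w=4) 2-3(w=6)

step 1: add edge 1-5 (w=4); MST = {1-5(w=4)}
step 2: add edge 0-4 (w=5); MST = {0-4(w=5) 1-5(w=4)}
step 3: add edge 2-3 (w=6); MST = {0-4(w=5) 1-5(w=4) 2-3(w=6)}
step 4: add edge 0-3 (w=7); MST = {0-3(w=7) 0-4(w=5) 1-5(w=4) 2-3(w=6)}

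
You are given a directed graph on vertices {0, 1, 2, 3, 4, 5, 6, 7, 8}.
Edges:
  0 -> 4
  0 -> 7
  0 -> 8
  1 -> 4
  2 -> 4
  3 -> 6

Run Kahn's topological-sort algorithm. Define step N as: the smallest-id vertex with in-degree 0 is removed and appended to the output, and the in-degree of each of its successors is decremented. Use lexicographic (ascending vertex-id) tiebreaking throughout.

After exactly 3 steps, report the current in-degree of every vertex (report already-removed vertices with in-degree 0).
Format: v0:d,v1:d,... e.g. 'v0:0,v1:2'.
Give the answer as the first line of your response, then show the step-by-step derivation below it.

v0:0,v1:0,v2:0,v3:0,v4:0,v5:0,v6:1,v7:0,v8:0

step 1: output 0; order=[0]; indeg=(0,0,0,0,2,0,1,0,0)
step 2: output 1; order=[0,1]; indeg=(0,0,0,0,1,0,1,0,0)
step 3: output 2; order=[0,1,2]; indeg=(0,0,0,0,0,0,1,0,0)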